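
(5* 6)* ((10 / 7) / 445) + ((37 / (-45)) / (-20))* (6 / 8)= 95051 / 747600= 0.13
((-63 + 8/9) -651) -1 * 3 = -6445/9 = -716.11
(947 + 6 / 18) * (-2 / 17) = -5684 / 51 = -111.45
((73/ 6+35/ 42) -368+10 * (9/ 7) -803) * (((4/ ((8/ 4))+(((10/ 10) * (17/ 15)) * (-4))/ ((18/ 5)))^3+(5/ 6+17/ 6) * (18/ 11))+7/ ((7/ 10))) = -862863616/ 45927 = -18787.72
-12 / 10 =-1.20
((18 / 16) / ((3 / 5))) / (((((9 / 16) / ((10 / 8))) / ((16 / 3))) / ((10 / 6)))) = 1000 / 27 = 37.04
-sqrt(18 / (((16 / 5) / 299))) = -3 * sqrt(2990) / 4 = -41.01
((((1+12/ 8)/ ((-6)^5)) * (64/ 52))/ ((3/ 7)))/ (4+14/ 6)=-35/ 240084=-0.00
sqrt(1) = 1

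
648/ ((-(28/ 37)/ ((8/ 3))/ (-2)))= 4566.86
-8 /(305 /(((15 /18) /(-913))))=4 /167079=0.00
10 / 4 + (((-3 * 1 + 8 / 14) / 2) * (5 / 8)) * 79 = -57.46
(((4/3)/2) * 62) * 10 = 1240/3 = 413.33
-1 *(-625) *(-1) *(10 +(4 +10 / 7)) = -67500 / 7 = -9642.86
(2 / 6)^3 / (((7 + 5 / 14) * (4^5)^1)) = 7 / 1423872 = 0.00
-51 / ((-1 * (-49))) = -51 / 49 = -1.04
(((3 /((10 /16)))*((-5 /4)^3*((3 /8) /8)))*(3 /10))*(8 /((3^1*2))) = -45 /256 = -0.18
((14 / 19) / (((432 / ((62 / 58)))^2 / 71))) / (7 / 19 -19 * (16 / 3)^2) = -477617 / 805270875264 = -0.00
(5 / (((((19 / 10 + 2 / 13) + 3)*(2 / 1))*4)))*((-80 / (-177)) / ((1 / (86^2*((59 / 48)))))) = 3004625 / 5913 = 508.14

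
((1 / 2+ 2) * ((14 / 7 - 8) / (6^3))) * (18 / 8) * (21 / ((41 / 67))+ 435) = -48105 / 656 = -73.33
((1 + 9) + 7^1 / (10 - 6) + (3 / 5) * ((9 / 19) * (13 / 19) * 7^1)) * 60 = 283989 / 361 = 786.67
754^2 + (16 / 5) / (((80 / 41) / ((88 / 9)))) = 127919708 / 225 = 568532.04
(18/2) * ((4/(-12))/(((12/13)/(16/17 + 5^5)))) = -690833/68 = -10159.31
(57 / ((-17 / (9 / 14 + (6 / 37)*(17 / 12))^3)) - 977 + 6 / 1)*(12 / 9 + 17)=-15809762781175 / 886072929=-17842.51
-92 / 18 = -46 / 9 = -5.11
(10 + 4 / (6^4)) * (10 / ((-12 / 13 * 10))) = -10.84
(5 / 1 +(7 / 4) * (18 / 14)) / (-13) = -29 / 52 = -0.56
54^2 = 2916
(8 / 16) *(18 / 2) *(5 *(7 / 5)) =63 / 2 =31.50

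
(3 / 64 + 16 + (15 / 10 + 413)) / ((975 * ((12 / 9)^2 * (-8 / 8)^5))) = -16533 / 66560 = -0.25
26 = 26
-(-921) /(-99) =-307 /33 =-9.30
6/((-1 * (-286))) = 3/143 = 0.02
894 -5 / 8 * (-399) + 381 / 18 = 27949 / 24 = 1164.54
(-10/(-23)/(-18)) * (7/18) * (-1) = 35/3726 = 0.01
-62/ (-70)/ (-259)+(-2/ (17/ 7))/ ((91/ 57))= -1040261/ 2003365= -0.52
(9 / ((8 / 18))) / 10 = 81 / 40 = 2.02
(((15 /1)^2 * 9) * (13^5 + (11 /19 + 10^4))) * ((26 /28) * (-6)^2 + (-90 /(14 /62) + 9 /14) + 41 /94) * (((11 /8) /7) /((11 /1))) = -125511498834975 /25004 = -5019656808.31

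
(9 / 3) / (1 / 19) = 57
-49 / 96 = -0.51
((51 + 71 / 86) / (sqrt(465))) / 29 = 4457 * sqrt(465) / 1159710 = 0.08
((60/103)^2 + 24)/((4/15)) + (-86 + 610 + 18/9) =6548644/10609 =617.27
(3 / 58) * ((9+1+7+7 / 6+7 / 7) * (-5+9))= 115 / 29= 3.97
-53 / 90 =-0.59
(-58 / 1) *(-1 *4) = 232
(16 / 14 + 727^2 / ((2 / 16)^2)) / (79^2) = 236781000 / 43687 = 5419.94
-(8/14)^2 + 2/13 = -0.17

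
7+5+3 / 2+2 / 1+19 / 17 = 565 / 34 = 16.62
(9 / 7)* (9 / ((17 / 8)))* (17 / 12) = 54 / 7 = 7.71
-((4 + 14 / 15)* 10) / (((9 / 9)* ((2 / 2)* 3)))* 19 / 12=-703 / 27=-26.04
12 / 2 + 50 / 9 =104 / 9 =11.56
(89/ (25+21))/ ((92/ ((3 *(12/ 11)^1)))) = 801/ 11638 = 0.07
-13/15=-0.87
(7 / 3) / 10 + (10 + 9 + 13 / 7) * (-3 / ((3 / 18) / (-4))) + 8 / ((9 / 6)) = 316529 / 210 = 1507.28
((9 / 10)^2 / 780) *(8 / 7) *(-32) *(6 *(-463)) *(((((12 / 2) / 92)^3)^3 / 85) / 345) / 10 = 246057183 / 32043406423757501500000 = 0.00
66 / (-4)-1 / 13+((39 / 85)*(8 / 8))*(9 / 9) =-35621 / 2210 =-16.12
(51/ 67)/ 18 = 0.04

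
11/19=0.58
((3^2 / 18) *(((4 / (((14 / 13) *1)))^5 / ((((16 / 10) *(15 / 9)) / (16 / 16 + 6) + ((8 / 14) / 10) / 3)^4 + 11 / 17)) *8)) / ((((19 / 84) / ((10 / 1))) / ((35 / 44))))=75743772000000 / 512346989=147836.86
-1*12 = -12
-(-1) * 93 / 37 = 93 / 37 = 2.51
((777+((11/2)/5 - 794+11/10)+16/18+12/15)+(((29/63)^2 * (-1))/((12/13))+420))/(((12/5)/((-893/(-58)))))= 86479776515/33149088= 2608.81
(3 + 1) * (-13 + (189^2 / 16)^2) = 1275986513 / 64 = 19937289.27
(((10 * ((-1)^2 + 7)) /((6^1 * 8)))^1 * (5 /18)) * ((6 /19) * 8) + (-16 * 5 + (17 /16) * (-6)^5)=-1426282 /171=-8340.83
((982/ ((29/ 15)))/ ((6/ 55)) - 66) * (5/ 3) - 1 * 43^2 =504692/ 87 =5801.06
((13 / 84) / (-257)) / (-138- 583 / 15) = 65 / 19090988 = 0.00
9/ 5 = 1.80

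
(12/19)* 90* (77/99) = 840/19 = 44.21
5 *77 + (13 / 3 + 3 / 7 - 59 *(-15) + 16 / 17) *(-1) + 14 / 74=-6677333 / 13209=-505.51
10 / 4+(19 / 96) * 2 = 139 / 48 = 2.90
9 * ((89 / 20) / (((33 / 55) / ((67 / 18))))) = 5963 / 24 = 248.46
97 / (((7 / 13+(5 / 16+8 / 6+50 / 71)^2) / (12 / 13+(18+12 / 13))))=290663576064 / 915174301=317.60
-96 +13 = -83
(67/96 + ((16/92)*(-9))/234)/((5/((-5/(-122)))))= 19841/3501888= 0.01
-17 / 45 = -0.38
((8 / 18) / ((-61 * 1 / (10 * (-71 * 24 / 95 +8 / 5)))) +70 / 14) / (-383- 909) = -64571 / 13476852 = -0.00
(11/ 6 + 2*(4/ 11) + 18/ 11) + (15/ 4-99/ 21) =2987/ 924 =3.23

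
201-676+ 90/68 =-16105/34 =-473.68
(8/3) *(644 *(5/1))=25760/3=8586.67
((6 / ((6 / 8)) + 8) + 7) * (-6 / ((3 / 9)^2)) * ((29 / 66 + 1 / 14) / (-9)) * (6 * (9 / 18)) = 16284 / 77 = 211.48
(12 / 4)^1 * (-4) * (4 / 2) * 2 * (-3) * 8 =1152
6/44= 3/22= 0.14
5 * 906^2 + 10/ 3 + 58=12312724/ 3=4104241.33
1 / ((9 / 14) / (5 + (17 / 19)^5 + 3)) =297201086 / 22284891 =13.34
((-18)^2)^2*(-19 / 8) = -249318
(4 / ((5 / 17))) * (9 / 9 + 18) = 1292 / 5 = 258.40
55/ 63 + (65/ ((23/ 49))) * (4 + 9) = 2609780/ 1449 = 1801.09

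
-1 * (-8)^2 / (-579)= 64 / 579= 0.11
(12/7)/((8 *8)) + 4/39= 565/4368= 0.13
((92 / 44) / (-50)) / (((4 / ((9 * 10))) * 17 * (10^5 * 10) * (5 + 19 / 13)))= -897 / 104720000000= -0.00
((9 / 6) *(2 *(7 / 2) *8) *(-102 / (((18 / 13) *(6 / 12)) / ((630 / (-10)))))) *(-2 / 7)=-222768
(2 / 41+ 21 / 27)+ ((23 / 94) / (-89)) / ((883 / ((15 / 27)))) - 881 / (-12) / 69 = 79019339573 / 41796653124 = 1.89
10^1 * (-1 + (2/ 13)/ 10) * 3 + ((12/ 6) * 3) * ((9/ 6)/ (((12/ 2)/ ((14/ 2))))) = -495/ 26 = -19.04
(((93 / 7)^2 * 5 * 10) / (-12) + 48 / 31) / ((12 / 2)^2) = -743207 / 36456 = -20.39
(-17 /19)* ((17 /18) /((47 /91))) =-26299 /16074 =-1.64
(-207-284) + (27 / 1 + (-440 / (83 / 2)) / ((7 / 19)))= -286304 / 581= -492.78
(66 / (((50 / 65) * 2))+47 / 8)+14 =2511 / 40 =62.78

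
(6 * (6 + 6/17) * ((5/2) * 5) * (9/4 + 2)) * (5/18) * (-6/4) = -3375/4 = -843.75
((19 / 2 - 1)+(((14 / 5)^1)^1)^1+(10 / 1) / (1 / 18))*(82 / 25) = 627.46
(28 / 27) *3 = 28 / 9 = 3.11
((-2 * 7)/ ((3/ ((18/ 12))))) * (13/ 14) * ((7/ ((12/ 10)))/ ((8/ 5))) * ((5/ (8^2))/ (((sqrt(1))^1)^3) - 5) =238875/ 2048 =116.64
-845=-845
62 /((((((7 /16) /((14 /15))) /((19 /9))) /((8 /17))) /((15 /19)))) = 15872 /153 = 103.74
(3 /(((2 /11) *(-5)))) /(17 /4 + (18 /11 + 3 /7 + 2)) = -5082 /12805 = -0.40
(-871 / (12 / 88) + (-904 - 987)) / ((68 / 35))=-869225 / 204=-4260.91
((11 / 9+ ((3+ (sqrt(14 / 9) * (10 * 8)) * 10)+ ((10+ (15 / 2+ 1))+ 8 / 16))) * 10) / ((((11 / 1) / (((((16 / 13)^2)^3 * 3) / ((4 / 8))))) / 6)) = 12750684160 / 4826809+ 1610612736000 * sqrt(14) / 53094899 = 116143.33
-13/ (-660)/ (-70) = -13/ 46200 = -0.00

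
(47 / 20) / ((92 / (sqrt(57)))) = 47 * sqrt(57) / 1840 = 0.19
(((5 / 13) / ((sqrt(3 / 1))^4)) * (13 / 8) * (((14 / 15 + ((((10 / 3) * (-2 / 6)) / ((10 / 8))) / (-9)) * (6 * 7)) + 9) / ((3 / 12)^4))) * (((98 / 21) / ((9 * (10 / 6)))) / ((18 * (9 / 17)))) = 7239008 / 885735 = 8.17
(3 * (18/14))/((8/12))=81/14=5.79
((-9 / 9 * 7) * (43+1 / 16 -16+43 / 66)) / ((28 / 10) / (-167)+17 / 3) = -85529885 / 2490928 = -34.34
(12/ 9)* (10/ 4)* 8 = 80/ 3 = 26.67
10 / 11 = 0.91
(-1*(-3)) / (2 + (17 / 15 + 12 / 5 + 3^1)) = 45 / 128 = 0.35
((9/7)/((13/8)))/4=18/91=0.20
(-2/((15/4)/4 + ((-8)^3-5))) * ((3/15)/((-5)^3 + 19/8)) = -256/40500585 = -0.00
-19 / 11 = -1.73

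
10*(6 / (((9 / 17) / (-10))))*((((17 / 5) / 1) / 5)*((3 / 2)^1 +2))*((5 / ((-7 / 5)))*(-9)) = -86700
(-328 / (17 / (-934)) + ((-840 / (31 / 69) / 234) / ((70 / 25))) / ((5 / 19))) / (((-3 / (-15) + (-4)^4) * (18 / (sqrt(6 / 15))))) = 20564261 * sqrt(10) / 26328393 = 2.47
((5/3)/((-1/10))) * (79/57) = -3950/171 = -23.10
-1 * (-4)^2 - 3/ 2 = -35/ 2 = -17.50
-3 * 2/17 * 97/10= -291/85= -3.42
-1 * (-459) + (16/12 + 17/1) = 1432/3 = 477.33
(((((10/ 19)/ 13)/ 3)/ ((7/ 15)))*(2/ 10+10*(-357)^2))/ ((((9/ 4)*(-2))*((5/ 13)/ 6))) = -50979608/ 399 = -127768.44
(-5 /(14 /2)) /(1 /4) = -20 /7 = -2.86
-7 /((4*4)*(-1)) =7 /16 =0.44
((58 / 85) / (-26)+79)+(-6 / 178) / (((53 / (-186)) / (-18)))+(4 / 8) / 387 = 310019381233 / 4034308590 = 76.85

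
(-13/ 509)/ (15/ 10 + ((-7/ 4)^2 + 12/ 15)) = -80/ 16797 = -0.00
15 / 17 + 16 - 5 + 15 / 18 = 1297 / 102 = 12.72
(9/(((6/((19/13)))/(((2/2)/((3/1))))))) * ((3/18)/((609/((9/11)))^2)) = 57/259287028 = 0.00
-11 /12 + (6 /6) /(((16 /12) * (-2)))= -31 /24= -1.29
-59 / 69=-0.86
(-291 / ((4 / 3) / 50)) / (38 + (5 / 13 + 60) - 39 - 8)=-283725 / 1336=-212.37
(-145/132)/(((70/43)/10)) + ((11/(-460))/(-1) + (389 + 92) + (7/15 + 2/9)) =37852333/79695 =474.96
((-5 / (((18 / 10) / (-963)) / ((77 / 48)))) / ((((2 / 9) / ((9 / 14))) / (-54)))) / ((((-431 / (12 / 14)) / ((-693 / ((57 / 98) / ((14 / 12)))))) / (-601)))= 145923934793175 / 131024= 1113719126.21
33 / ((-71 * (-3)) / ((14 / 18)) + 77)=231 / 2456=0.09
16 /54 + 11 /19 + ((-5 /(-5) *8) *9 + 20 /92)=862420 /11799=73.09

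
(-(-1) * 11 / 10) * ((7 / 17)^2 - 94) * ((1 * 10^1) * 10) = -2982870 / 289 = -10321.35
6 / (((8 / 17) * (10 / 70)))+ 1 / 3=89.58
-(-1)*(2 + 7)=9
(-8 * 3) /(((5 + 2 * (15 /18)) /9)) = -162 /5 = -32.40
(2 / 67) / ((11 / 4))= 8 / 737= 0.01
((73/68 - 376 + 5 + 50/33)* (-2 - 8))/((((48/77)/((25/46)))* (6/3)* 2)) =802.98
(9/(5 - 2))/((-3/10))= -10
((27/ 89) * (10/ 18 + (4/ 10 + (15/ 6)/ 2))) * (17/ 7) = 20247/ 12460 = 1.62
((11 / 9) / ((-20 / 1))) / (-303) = 11 / 54540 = 0.00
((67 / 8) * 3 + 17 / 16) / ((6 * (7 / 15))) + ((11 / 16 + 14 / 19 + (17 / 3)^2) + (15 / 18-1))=1636403 / 38304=42.72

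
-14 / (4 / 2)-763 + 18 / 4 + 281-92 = -1153 / 2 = -576.50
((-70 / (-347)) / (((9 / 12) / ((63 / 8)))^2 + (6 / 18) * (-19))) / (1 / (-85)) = 2623950 / 967783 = 2.71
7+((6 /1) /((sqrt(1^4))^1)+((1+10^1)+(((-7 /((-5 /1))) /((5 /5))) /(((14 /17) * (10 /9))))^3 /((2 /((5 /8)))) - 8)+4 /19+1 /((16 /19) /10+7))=714882425099 /40918400000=17.47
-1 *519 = -519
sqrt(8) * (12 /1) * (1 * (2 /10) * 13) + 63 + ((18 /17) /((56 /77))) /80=342819 /5440 + 312 * sqrt(2) /5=151.27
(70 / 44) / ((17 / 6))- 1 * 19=-3448 / 187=-18.44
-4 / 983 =-0.00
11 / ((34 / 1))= 11 / 34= 0.32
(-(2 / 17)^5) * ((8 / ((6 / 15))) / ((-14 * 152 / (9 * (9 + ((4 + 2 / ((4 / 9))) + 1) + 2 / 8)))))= 6750 / 188840981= 0.00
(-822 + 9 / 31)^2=648873729 / 961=675206.79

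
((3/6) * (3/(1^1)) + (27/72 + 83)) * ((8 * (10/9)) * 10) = 67900/9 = 7544.44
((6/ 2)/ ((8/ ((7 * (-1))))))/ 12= -7/ 32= -0.22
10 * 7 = 70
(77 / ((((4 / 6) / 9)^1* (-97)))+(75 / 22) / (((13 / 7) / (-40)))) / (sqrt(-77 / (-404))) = -333471* sqrt(7777) / 152581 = -192.74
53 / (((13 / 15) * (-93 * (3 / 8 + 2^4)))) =-2120 / 52793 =-0.04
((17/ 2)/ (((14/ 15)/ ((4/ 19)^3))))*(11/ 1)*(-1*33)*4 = -123.39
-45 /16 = -2.81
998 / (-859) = -998 / 859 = -1.16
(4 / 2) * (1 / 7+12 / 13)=194 / 91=2.13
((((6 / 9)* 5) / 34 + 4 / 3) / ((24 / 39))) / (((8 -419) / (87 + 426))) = -54093 / 18632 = -2.90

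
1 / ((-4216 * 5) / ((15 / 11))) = -3 / 46376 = -0.00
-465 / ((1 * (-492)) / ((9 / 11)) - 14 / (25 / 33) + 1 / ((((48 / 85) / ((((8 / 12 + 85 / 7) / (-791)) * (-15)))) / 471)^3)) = -24249217829727744000 / 433662113734843102894507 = -0.00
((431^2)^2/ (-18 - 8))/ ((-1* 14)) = 34507149121/ 364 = 94799860.22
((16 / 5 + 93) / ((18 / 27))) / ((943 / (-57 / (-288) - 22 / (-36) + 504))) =77.25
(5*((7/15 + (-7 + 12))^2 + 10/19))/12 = 65003/5130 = 12.67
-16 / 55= -0.29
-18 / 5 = -3.60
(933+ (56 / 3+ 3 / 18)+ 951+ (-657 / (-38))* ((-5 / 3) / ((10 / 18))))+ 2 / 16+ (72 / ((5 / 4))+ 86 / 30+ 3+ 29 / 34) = 24747091 / 12920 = 1915.41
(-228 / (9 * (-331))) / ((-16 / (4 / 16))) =-19 / 15888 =-0.00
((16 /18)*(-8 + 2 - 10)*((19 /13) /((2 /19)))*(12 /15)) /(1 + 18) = -4864 /585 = -8.31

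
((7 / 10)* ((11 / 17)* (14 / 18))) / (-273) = -77 / 59670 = -0.00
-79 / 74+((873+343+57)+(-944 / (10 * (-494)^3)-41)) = 6863202273601 / 5575612510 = 1230.93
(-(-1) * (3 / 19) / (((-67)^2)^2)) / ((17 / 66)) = 198 / 6508812083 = 0.00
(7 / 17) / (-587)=-7 / 9979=-0.00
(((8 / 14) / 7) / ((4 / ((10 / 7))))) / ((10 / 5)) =0.01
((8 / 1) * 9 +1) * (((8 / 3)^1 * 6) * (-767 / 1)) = -895856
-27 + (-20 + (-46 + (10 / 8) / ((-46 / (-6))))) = -8541 / 92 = -92.84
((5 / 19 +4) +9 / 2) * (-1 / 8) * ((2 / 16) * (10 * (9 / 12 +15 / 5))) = -5.13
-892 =-892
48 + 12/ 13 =636/ 13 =48.92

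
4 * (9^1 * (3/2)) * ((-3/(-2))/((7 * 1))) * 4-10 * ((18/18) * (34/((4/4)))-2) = -273.71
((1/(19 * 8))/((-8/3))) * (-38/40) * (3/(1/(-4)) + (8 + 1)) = -9/1280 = -0.01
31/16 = 1.94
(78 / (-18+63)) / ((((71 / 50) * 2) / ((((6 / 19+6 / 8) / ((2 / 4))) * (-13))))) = -16.91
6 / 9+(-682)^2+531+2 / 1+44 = 1397105 / 3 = 465701.67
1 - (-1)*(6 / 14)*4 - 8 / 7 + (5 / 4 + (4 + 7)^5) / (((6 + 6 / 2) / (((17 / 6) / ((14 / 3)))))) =10866.21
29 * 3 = 87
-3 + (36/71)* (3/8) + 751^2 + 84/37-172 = 2962354731/5254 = 563828.46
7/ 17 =0.41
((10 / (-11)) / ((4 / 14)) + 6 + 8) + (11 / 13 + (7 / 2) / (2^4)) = 54377 / 4576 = 11.88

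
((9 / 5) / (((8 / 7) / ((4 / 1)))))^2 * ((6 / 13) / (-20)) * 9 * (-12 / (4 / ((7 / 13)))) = 2250423 / 169000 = 13.32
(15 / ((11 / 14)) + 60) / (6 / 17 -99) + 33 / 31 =50087 / 190619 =0.26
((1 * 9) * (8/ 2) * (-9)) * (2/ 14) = -324/ 7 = -46.29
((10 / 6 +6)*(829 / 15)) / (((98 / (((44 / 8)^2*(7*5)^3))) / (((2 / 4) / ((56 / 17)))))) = 980520475 / 1152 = 851146.25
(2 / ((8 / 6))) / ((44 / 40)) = 15 / 11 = 1.36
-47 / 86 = -0.55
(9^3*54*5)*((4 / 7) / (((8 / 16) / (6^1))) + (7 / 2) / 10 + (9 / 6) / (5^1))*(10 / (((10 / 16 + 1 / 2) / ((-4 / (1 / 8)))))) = -2942127360 / 7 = -420303908.57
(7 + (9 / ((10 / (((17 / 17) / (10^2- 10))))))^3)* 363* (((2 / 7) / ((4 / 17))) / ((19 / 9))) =388773055539 / 266000000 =1461.55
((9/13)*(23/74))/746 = 207/717652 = 0.00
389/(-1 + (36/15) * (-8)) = -1945/101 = -19.26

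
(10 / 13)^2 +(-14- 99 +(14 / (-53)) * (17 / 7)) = -1012587 / 8957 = -113.05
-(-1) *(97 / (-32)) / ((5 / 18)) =-873 / 80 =-10.91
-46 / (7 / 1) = -46 / 7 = -6.57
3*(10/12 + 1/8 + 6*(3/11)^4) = 348407/117128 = 2.97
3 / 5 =0.60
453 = 453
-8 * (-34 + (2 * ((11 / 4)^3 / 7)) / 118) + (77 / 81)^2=272.50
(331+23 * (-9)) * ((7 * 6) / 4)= 1302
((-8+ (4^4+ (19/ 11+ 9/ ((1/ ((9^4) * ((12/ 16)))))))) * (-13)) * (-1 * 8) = 50949730/ 11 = 4631793.64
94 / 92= 47 / 46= 1.02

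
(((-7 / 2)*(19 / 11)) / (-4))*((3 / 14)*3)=171 / 176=0.97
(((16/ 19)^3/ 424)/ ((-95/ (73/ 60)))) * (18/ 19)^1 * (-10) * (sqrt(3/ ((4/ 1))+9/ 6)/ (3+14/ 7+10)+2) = 1177344/ 3280831175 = 0.00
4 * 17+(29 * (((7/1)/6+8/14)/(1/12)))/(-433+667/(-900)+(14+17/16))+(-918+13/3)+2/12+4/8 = -8930584745/10550701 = -846.44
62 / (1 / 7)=434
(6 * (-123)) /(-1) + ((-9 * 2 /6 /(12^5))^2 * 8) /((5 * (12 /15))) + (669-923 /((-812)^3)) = 1407.00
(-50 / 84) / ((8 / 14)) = -25 / 24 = -1.04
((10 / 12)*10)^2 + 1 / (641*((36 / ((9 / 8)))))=12820009 / 184608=69.44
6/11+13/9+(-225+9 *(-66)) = -80884/99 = -817.01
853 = 853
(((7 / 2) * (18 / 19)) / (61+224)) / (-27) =-7 / 16245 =-0.00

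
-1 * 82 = -82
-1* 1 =-1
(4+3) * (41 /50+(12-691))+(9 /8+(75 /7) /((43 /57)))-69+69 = -284862327 /60200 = -4731.93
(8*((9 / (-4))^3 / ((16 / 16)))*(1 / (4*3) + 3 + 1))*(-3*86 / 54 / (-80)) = -56889 / 2560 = -22.22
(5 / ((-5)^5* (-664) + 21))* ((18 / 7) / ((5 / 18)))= 324 / 14525147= 0.00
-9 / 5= -1.80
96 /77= 1.25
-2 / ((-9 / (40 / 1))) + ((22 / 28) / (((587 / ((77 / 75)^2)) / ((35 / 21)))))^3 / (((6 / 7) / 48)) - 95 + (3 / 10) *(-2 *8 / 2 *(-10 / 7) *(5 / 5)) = -4500362315686865735488 / 54429416084654296875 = -82.68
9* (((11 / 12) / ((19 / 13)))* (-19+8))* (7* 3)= -99099 / 76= -1303.93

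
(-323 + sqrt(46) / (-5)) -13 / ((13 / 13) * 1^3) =-336 -sqrt(46) / 5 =-337.36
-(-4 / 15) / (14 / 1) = 2 / 105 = 0.02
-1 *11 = -11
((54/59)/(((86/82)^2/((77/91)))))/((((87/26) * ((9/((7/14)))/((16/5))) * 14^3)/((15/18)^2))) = 92455/9766153593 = 0.00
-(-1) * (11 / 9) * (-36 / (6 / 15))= -110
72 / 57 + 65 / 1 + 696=14483 / 19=762.26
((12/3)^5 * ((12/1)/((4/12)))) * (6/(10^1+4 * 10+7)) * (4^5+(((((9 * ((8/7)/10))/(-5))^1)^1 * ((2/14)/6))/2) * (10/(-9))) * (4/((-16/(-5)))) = 4624232448/931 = 4966952.15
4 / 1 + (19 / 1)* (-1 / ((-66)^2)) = 17405 / 4356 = 4.00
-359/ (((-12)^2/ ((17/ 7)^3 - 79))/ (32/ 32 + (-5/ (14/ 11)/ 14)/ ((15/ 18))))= 64707955/ 605052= 106.95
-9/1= -9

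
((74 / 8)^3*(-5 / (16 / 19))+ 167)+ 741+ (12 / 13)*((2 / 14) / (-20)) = -3791.26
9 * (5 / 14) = 45 / 14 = 3.21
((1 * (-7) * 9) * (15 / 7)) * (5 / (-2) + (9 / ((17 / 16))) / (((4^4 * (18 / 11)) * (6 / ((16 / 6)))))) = 45735 / 136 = 336.29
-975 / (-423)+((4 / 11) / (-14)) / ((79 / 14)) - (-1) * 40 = 42.30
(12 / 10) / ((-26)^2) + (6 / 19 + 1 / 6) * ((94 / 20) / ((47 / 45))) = 139539 / 64220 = 2.17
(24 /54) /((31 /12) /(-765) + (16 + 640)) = 4080 /6022049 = 0.00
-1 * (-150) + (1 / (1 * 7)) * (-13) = 1037 / 7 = 148.14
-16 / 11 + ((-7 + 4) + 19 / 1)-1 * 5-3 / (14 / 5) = 1305 / 154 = 8.47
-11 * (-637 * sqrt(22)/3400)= 7007 * sqrt(22)/3400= 9.67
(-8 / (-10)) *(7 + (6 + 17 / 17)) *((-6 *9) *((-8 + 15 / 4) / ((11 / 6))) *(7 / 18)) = 545.24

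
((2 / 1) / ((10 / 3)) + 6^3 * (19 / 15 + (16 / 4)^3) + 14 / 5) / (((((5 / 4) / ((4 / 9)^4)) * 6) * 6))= 12.23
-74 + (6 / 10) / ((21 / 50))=-508 / 7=-72.57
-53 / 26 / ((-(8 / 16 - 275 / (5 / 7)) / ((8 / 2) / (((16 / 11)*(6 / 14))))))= -4081 / 119964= -0.03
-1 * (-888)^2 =-788544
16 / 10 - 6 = -22 / 5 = -4.40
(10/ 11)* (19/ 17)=190/ 187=1.02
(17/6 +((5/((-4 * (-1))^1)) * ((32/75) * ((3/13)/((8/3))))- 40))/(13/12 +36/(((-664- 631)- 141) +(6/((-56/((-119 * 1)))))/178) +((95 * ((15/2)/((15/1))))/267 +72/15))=-2634579733186/428408902311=-6.15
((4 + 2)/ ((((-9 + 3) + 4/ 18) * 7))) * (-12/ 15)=54/ 455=0.12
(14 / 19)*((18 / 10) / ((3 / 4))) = 168 / 95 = 1.77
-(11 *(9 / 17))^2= -9801 / 289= -33.91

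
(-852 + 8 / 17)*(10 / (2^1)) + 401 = -65563 / 17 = -3856.65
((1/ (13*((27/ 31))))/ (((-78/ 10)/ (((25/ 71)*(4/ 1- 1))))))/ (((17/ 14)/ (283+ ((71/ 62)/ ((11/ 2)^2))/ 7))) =-1857718250/ 666412461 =-2.79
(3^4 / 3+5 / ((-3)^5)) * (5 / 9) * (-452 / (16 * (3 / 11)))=-10186385 / 6561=-1552.57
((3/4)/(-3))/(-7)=1/28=0.04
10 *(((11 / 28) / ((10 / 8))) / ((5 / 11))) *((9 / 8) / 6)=363 / 280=1.30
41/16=2.56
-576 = -576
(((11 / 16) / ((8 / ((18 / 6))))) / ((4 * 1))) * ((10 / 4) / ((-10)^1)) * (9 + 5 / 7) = -561 / 3584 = -0.16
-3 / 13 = -0.23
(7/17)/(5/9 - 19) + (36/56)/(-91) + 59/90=50652263/80892630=0.63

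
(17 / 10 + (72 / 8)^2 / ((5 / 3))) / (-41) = -503 / 410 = -1.23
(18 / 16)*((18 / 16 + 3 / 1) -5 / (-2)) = 477 / 64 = 7.45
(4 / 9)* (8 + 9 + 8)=100 / 9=11.11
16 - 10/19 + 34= 940/19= 49.47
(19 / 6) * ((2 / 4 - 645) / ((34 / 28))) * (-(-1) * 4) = -342874 / 51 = -6723.02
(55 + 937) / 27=992 / 27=36.74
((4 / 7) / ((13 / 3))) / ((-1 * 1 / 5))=-60 / 91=-0.66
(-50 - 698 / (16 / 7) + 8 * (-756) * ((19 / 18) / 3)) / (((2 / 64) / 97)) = -7708396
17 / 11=1.55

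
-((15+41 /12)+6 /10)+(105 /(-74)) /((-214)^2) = -966686441 /50833560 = -19.02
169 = 169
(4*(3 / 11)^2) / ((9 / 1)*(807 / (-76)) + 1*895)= 0.00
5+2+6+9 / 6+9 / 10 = 77 / 5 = 15.40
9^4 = 6561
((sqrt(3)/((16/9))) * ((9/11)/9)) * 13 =117 * sqrt(3)/176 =1.15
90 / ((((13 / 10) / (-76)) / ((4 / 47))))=-273600 / 611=-447.79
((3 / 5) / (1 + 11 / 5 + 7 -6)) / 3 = 1 / 21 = 0.05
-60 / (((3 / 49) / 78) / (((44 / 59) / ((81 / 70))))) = -78478400 / 1593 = -49264.53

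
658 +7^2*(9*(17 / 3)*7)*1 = 18151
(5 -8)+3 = 0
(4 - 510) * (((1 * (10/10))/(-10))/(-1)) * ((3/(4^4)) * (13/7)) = -9867/8960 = -1.10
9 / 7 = 1.29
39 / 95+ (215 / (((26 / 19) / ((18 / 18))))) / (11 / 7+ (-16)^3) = 26345729 / 70792670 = 0.37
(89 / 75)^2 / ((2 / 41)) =28.87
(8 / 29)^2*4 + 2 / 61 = 17298 / 51301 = 0.34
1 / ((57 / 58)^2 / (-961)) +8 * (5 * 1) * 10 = -1933204 / 3249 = -595.02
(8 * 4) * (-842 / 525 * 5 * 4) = -107776 / 105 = -1026.44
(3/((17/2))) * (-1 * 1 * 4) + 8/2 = 44/17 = 2.59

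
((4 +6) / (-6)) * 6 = -10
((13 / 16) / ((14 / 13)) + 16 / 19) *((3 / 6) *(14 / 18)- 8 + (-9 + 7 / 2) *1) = -44545 / 2128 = -20.93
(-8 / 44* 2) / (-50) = 2 / 275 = 0.01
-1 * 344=-344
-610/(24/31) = -9455/12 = -787.92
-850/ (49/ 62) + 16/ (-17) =-896684/ 833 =-1076.45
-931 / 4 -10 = -971 / 4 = -242.75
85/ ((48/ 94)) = 3995/ 24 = 166.46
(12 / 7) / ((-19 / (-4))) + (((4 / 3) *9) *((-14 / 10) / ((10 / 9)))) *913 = -45898962 / 3325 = -13804.20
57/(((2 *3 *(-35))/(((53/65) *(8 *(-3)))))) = 12084/2275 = 5.31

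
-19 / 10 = -1.90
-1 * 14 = -14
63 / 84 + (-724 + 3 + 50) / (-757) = 4955 / 3028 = 1.64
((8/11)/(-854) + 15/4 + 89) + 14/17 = 29886739/319396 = 93.57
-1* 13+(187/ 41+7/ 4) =-1097/ 164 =-6.69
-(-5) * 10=50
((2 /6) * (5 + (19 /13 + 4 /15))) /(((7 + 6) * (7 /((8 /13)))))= 0.02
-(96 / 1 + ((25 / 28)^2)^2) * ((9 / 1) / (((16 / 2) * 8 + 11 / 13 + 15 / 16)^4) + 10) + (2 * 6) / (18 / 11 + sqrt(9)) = -19611278066414854488988573 / 20348567890990592367744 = -963.77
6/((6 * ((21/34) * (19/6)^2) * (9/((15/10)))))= 68/2527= 0.03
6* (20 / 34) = 60 / 17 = 3.53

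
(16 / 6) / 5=8 / 15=0.53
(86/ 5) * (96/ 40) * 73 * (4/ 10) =150672/ 125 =1205.38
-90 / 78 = -15 / 13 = -1.15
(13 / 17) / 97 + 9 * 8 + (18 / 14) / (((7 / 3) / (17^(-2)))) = 98913872 / 1373617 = 72.01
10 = 10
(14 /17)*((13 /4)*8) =21.41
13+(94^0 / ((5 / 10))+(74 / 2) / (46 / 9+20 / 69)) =24429 / 1118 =21.85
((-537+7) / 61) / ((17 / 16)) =-8480 / 1037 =-8.18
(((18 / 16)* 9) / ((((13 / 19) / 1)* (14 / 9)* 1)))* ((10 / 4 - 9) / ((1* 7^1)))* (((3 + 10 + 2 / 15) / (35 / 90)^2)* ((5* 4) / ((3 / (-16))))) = 81825.32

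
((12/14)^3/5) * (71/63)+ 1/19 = 0.19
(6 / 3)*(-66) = -132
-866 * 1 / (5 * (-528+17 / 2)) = 1732 / 5195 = 0.33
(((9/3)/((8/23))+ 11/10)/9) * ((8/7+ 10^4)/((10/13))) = 14751269/1050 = 14048.83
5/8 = 0.62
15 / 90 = 1 / 6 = 0.17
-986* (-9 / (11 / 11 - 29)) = -4437 / 14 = -316.93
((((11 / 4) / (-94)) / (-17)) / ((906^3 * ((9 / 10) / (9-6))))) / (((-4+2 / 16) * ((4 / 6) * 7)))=-55 / 128941021418328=-0.00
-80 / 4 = -20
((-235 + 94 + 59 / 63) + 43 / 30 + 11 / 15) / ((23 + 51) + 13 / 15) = -86875 / 47166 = -1.84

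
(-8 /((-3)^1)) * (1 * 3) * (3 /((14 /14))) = 24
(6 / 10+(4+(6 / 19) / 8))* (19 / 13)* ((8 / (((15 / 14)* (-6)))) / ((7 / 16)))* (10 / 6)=-56416 / 1755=-32.15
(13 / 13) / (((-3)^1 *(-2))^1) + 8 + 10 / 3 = 23 / 2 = 11.50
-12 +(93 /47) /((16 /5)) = -8559 /752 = -11.38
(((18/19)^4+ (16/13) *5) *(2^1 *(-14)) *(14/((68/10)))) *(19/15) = -2310912128/4547517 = -508.17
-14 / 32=-7 / 16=-0.44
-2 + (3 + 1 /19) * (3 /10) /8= -1433 /760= -1.89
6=6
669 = 669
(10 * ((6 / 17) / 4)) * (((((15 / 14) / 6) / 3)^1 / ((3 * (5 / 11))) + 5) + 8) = 16435 / 1428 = 11.51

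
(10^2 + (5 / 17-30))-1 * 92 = -369 / 17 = -21.71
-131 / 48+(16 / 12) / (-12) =-409 / 144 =-2.84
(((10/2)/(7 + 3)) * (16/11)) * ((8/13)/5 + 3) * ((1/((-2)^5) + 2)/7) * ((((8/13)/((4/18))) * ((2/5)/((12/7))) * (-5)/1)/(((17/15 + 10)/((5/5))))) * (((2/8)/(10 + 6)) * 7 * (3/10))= -2417121/397379840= -0.01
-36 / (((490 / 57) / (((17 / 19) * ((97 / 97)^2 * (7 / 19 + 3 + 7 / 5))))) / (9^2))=-33684174 / 23275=-1447.23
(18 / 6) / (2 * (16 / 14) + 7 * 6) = 21 / 310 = 0.07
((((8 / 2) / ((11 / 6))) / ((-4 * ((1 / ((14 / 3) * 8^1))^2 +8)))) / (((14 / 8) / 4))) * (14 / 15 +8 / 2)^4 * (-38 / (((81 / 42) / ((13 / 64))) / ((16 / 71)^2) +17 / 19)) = 903823105357512704 / 48407088073595625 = 18.67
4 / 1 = 4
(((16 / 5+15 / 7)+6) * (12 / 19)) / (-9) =-1588 / 1995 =-0.80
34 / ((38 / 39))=663 / 19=34.89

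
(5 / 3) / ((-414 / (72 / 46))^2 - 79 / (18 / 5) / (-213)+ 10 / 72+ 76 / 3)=0.00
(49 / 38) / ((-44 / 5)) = -245 / 1672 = -0.15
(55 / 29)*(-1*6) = -330 / 29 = -11.38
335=335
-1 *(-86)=86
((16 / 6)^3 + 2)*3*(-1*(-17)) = 9622 / 9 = 1069.11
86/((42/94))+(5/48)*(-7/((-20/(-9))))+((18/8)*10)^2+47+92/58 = 29114459/38976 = 746.98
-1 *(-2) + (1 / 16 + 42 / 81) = 1115 / 432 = 2.58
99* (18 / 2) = 891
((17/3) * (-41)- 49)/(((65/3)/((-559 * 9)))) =326628/5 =65325.60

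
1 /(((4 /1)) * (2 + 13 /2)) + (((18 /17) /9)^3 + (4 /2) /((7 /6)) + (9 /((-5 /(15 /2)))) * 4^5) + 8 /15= -14260284559 /1031730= -13821.72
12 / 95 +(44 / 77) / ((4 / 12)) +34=23834 / 665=35.84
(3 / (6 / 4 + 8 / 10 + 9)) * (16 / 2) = 240 / 113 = 2.12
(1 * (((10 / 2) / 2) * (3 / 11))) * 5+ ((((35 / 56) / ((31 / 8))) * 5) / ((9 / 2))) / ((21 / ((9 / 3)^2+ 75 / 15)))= 64975 / 18414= 3.53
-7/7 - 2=-3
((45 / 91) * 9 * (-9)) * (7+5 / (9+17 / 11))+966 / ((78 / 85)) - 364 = 4109621 / 10556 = 389.32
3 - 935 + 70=-862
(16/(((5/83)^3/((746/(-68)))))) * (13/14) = -11090380652/14875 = -745571.81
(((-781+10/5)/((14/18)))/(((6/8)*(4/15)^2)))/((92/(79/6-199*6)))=1241823375/5152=241037.15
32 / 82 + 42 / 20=1021 / 410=2.49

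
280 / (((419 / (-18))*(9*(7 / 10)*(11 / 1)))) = -800 / 4609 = -0.17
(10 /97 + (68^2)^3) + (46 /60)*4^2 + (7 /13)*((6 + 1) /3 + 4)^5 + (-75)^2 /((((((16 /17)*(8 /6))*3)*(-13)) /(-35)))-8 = 9694487533871286821 /98055360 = 98867492137.82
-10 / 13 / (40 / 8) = -2 / 13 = -0.15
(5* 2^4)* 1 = 80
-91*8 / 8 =-91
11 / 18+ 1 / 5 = 73 / 90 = 0.81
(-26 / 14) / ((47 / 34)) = -442 / 329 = -1.34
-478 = -478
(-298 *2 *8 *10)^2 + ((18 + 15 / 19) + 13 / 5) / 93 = 20085333506032 / 8835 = 2273382400.23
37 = 37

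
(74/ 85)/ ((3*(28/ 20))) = 74/ 357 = 0.21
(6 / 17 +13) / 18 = 227 / 306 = 0.74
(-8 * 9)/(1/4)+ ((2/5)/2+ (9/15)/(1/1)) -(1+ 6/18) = -4328/15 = -288.53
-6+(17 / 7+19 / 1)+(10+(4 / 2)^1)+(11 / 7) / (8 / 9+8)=15459 / 560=27.61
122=122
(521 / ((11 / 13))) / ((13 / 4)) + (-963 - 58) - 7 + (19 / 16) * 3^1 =-146957 / 176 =-834.98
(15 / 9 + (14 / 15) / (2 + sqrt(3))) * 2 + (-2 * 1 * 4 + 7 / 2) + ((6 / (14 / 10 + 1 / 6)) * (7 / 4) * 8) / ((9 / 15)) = 129619 / 1410 - 28 * sqrt(3) / 15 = 88.70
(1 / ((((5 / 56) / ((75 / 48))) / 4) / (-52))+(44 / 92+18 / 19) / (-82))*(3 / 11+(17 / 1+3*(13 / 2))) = -9593003077 / 71668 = -133853.37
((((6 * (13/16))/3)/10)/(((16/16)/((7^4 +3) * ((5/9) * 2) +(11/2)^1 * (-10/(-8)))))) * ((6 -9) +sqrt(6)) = -501319/384 +501319 * sqrt(6)/1152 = -239.57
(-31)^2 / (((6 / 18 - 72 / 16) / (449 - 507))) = 334428 / 25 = 13377.12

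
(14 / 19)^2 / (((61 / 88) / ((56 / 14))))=68992 / 22021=3.13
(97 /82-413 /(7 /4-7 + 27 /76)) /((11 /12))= 93.34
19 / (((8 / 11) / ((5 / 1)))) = 1045 / 8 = 130.62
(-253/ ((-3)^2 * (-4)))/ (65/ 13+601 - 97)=253/ 18324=0.01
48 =48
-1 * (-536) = 536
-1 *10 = -10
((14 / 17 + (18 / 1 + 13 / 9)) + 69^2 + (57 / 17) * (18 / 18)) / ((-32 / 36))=-732047 / 136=-5382.70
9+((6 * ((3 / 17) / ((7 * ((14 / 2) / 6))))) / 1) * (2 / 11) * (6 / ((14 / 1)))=577917 / 64141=9.01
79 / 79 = 1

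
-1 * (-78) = 78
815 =815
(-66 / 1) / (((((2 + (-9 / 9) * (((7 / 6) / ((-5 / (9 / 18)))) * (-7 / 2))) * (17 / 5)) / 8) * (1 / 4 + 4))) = -1267200 / 55199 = -22.96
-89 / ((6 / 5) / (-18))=1335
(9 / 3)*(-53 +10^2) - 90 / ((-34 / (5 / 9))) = 2422 / 17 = 142.47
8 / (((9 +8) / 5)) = 40 / 17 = 2.35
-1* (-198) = 198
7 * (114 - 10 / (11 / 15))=7728 / 11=702.55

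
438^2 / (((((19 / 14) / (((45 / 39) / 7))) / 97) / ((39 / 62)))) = 837399060 / 589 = 1421730.15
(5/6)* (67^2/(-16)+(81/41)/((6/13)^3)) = -854335/3936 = -217.06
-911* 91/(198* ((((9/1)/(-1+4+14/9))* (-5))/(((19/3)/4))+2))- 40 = 2956003/50292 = 58.78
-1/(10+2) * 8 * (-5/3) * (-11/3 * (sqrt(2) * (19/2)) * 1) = -1045 * sqrt(2)/27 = -54.74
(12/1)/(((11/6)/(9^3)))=52488/11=4771.64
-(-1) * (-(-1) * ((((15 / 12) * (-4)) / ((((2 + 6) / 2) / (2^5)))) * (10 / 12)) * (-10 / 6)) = 500 / 9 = 55.56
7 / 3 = 2.33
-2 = -2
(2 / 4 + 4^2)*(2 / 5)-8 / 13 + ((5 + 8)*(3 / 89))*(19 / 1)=82786 / 5785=14.31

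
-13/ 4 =-3.25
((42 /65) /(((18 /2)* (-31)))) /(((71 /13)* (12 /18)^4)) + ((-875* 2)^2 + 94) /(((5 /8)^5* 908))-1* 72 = 440863707590809 /12490675000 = 35295.43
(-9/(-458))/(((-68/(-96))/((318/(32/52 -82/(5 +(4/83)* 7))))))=-0.60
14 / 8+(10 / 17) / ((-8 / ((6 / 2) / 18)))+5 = 2749 / 408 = 6.74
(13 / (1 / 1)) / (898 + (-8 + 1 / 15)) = 15 / 1027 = 0.01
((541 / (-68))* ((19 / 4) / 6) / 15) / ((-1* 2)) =10279 / 48960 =0.21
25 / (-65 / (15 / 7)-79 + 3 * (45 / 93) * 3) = -2325 / 9763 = -0.24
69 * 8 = 552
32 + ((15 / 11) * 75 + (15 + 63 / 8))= 13829 / 88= 157.15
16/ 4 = 4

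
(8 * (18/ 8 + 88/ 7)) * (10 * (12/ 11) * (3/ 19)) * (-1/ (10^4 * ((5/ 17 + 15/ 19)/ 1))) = -12699/ 673750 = -0.02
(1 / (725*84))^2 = 1 / 3708810000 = 0.00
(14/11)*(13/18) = 91/99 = 0.92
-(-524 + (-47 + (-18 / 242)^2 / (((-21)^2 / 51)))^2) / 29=-867197556360452 / 14925594525149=-58.10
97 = 97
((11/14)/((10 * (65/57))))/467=627/4249700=0.00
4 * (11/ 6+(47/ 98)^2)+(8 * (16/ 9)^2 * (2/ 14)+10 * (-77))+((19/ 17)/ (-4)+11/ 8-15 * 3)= -21213464539/ 26449416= -802.04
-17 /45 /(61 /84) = -476 /915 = -0.52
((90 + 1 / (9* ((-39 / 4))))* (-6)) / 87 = -63172 / 10179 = -6.21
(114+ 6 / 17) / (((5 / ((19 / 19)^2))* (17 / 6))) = 11664 / 1445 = 8.07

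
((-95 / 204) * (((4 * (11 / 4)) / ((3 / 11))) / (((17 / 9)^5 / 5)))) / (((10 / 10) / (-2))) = 377093475 / 48275138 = 7.81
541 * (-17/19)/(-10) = 9197/190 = 48.41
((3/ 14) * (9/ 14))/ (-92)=-27/ 18032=-0.00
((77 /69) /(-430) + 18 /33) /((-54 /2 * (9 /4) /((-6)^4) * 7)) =-5669536 /3426885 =-1.65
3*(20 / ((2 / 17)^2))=4335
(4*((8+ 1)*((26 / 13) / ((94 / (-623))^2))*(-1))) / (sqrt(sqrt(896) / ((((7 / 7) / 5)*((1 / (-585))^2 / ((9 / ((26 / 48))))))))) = -55447*14^(3 / 4)*sqrt(195) / 51690600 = -0.11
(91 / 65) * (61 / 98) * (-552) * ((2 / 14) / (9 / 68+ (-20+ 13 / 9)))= 10303632 / 2762375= 3.73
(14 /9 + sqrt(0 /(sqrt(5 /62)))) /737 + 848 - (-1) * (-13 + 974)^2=6131339591 /6633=924369.00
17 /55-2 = -93 /55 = -1.69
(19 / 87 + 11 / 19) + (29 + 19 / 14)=720977 / 23142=31.15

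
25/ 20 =1.25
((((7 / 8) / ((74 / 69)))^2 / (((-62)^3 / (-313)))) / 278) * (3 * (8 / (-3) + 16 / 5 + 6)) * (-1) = -3577953393 / 58050142013440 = -0.00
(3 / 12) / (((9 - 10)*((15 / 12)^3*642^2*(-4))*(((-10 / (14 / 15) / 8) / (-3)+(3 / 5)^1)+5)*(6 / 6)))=56 / 4361210325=0.00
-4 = -4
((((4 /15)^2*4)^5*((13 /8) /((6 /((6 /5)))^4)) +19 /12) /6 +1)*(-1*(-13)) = 142120384920637253 /8649755859375000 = 16.43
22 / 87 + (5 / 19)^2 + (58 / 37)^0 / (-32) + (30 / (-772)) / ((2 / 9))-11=-2111164471 / 193969632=-10.88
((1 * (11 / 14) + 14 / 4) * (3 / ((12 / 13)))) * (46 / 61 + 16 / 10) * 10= 140010 / 427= 327.89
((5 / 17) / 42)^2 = 25 / 509796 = 0.00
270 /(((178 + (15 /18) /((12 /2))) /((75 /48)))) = 30375 /12826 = 2.37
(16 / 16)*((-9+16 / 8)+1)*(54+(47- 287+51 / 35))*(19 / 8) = 368163 / 140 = 2629.74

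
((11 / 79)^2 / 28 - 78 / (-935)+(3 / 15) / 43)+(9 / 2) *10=316782097773 / 7025743340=45.09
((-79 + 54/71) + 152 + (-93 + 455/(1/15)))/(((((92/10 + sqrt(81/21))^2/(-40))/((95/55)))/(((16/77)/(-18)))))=1137485583016000/15452570884311 - 33785973280000*sqrt(21)/5150856961437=43.55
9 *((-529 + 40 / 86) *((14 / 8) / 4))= -1431801 / 688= -2081.11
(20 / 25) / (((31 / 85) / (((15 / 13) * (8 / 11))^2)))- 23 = -13600937 / 633919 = -21.46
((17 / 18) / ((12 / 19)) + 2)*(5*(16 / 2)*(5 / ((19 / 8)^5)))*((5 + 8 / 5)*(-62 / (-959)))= 84362854400 / 21371210469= 3.95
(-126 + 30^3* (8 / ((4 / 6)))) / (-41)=-323874 / 41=-7899.37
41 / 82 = 1 / 2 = 0.50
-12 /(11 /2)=-24 /11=-2.18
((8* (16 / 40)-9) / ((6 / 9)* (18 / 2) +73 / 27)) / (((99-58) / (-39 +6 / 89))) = 542619 / 857515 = 0.63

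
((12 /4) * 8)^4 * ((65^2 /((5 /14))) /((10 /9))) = 3532419072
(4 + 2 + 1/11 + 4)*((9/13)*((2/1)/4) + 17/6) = 32.08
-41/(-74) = 41/74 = 0.55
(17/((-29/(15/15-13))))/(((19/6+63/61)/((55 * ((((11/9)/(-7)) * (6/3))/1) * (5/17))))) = -2952400/312011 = -9.46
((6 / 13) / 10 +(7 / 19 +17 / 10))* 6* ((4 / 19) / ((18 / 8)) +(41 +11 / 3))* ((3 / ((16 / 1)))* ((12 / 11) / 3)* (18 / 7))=179895789 / 1806805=99.57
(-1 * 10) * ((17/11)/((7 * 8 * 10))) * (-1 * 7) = 17/88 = 0.19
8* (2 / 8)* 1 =2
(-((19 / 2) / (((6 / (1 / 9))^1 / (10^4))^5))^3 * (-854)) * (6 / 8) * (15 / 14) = 1995081901550292968750000000000000000000000000000000000000000 / 328256967394537077627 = 6077805194466362899584827000000000000000.00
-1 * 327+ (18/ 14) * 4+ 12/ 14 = -321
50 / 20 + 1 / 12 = 31 / 12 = 2.58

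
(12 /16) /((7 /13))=39 /28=1.39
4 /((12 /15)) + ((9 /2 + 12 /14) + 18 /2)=271 /14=19.36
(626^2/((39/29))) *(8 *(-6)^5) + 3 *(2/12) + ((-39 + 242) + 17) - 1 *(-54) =-471304555551/26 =-18127098290.42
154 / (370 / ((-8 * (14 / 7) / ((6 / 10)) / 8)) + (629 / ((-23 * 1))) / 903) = -1.39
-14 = -14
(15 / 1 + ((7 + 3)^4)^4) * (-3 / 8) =-30000000000000045 / 8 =-3750000000000005.62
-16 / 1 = -16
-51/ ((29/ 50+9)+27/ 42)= -8925/ 1789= -4.99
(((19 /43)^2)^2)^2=16983563041 /11688200277601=0.00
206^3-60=8741756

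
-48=-48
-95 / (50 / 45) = -171 / 2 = -85.50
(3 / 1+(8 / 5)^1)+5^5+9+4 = 15713 / 5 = 3142.60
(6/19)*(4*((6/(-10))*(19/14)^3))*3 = -9747/1715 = -5.68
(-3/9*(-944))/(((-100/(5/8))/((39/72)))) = -767/720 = -1.07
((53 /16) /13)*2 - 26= -2651 /104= -25.49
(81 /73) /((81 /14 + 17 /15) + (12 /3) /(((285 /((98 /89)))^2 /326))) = 0.16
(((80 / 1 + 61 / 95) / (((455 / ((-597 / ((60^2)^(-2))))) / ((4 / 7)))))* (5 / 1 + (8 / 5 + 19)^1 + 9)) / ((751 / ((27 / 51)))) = -2953271578567680 / 154519001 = -19112675.85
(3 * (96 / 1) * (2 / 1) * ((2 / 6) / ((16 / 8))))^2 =9216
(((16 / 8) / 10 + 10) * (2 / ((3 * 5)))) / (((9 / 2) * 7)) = 68 / 1575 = 0.04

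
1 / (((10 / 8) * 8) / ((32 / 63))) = 16 / 315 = 0.05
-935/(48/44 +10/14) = -71995/139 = -517.95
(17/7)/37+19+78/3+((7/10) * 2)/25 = 1460813/32375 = 45.12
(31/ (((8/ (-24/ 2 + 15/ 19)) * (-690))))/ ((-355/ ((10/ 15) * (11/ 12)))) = -341/ 3146400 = -0.00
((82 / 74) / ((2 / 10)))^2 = 42025 / 1369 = 30.70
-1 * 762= -762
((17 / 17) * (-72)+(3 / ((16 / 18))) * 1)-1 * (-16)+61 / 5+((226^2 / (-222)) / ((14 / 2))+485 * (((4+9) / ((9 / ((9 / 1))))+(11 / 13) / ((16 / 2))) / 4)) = 2449746367 / 1616160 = 1515.78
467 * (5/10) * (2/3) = 467/3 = 155.67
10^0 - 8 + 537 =530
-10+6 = -4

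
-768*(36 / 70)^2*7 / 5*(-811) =201802752 / 875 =230631.72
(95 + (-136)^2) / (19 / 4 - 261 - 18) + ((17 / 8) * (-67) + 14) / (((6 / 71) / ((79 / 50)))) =-6497679571 / 2632800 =-2467.97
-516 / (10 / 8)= -2064 / 5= -412.80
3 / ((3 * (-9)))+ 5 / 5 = 8 / 9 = 0.89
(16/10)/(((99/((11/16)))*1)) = 1/90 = 0.01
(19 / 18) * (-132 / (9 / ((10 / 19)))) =-220 / 27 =-8.15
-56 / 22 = -28 / 11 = -2.55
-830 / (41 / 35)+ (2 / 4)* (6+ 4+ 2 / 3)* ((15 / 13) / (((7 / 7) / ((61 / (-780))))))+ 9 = -14551271 / 20787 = -700.02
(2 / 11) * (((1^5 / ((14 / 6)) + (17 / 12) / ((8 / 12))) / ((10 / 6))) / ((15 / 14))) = 13 / 50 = 0.26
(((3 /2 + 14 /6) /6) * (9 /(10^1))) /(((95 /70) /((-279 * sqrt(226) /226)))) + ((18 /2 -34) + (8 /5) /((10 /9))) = -589 /25 -44919 * sqrt(226) /85880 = -31.42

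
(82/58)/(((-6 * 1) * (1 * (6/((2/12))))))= -41/6264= -0.01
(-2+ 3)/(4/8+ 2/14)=14/9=1.56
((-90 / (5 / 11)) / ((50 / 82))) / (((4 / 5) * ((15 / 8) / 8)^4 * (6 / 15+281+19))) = -1891631104 / 4224375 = -447.79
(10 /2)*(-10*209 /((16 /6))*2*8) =-62700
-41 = -41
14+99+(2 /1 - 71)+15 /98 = 4327 /98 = 44.15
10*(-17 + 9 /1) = -80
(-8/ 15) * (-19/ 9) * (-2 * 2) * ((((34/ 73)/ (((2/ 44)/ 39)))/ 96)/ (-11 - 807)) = 92378/ 4030695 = 0.02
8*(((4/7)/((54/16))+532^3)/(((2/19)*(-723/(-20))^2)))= 865107914393600/98795781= 8756526.90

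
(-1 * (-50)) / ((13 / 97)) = 4850 / 13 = 373.08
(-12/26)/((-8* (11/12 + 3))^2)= -0.00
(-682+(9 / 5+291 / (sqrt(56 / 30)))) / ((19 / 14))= -2506 / 5+291*sqrt(105) / 19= -344.26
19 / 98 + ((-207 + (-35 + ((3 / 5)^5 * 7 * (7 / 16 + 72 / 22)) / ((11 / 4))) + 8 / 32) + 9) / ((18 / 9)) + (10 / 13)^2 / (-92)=-115.82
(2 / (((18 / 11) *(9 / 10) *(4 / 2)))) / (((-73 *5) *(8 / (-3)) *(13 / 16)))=22 / 25623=0.00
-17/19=-0.89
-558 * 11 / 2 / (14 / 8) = -12276 / 7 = -1753.71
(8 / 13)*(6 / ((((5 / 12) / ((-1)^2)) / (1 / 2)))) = 288 / 65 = 4.43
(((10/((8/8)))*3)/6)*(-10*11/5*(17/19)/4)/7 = -935/266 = -3.52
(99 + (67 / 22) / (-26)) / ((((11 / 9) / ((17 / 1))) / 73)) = 631729809 / 6292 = 100402.07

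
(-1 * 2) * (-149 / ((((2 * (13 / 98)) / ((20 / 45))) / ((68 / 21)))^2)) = 1080314368 / 123201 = 8768.71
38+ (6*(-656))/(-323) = 16210/323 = 50.19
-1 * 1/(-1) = 1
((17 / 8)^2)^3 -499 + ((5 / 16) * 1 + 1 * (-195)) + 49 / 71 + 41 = -10421353497 / 18612224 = -559.92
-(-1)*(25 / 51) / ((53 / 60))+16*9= 130244 / 901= 144.55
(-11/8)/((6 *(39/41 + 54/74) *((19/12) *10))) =-16687/1938000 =-0.01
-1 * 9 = -9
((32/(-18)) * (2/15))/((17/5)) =-0.07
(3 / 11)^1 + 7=80 / 11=7.27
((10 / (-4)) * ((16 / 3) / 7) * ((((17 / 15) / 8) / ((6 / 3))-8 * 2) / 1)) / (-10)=-3823 / 1260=-3.03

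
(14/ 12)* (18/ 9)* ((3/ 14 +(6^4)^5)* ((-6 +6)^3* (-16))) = 0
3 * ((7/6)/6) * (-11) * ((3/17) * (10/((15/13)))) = -1001/102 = -9.81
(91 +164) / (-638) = -255 / 638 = -0.40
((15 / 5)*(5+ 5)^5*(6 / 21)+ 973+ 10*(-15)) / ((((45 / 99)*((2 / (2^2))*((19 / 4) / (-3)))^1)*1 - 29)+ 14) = -159920904 / 28385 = -5633.99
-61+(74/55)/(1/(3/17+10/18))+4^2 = -370387/8415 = -44.02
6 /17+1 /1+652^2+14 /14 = 7226808 /17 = 425106.35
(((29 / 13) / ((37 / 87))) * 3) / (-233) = -7569 / 112073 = -0.07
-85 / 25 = -17 / 5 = -3.40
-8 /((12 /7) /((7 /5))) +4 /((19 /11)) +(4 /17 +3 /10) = -3.68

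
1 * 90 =90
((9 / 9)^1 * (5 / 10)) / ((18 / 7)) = 7 / 36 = 0.19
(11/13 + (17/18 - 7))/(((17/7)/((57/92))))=-7049/5304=-1.33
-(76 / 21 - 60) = 1184 / 21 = 56.38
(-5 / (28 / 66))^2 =27225 / 196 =138.90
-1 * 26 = -26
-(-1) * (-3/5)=-3/5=-0.60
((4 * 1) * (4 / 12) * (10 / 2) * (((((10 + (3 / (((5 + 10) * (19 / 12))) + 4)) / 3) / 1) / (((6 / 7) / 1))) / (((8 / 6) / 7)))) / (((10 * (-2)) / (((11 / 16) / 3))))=-361669 / 164160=-2.20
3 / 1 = 3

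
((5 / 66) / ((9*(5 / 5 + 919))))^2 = 1 / 11945615616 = 0.00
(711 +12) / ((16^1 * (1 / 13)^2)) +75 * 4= 126987 / 16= 7936.69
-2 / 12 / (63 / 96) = -16 / 63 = -0.25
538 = 538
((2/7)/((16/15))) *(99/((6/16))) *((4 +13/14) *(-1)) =-34155/98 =-348.52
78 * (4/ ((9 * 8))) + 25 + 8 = 112/ 3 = 37.33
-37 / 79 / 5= -37 / 395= -0.09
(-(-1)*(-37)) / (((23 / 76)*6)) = -1406 / 69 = -20.38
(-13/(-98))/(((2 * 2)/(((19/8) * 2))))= 247/1568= 0.16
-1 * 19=-19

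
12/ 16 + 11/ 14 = 43/ 28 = 1.54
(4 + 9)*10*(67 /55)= 1742 /11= 158.36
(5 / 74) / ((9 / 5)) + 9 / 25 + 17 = 289669 / 16650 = 17.40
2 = 2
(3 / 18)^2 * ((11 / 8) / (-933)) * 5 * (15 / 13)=-275 / 1164384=-0.00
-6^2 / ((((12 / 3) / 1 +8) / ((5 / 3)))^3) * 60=-625 / 108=-5.79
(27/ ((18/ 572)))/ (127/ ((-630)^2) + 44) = 340540200/ 17463727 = 19.50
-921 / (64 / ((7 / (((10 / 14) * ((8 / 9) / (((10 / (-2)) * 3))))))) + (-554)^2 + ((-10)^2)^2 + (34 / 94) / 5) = -286343505 / 98530671151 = -0.00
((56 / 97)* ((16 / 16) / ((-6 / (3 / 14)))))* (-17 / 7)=34 / 679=0.05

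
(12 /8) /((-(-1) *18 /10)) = 5 /6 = 0.83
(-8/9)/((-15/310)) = 496/27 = 18.37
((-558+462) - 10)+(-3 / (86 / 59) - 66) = -14969 / 86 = -174.06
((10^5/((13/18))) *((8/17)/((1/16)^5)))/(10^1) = 1509949440000/221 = 6832350407.24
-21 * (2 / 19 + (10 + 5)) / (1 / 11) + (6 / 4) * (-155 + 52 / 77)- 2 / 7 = -1555415 / 418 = -3721.09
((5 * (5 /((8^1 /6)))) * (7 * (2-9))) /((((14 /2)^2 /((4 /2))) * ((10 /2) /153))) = -2295 /2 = -1147.50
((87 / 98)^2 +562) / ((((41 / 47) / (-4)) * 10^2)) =-254035799 / 9844100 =-25.81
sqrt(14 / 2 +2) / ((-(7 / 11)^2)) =-363 / 49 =-7.41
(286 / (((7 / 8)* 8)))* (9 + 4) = 3718 / 7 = 531.14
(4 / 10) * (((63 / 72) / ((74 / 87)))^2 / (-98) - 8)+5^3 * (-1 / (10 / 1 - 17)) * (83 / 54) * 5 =44389566323 / 331188480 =134.03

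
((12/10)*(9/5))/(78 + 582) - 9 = -24741/2750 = -9.00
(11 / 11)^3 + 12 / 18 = 5 / 3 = 1.67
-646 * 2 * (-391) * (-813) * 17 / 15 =-2327327404 / 5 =-465465480.80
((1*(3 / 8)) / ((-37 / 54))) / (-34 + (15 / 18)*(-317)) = 243 / 132386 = 0.00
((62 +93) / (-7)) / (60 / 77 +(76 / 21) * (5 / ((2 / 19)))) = -1023 / 7978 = -0.13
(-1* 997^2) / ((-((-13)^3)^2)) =994009 / 4826809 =0.21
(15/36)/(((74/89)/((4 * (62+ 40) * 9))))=68085/37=1840.14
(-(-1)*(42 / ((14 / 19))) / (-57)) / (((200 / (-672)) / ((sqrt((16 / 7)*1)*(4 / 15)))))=64*sqrt(7) / 125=1.35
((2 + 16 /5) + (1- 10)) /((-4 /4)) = 19 /5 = 3.80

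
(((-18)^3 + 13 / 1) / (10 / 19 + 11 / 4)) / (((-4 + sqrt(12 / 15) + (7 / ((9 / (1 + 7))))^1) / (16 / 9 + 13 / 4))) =-500288525 / 104331 + 60034623 *sqrt(5) / 69554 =-2865.17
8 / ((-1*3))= -8 / 3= -2.67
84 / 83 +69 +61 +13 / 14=153315 / 1162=131.94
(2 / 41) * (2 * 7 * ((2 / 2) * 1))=28 / 41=0.68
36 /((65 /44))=1584 /65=24.37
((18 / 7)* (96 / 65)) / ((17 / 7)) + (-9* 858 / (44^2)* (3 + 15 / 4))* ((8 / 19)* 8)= -20583018 / 230945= -89.13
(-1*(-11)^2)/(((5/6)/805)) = -116886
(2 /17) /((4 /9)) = 9 /34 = 0.26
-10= -10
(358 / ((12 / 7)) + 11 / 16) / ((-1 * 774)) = -0.27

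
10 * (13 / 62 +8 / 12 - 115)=-106135 / 93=-1141.24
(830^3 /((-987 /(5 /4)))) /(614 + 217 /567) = -3859562250 /3274537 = -1178.66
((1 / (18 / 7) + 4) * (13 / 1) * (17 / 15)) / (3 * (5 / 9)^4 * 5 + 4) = 1414179 / 118730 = 11.91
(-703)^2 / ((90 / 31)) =15320479 / 90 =170227.54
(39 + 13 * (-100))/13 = -97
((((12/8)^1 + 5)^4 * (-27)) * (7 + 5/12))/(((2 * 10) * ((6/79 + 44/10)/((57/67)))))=-7924365891/2332672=-3397.12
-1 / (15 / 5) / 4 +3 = 35 / 12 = 2.92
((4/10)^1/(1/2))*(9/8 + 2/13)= 133/130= 1.02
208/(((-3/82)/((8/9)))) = -5053.63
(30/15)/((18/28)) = 28/9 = 3.11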